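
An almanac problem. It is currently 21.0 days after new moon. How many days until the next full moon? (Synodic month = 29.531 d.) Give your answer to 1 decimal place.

23.3 days

Full moon occurs at elongation 180°, i.e. at age 29.531 × 180/360 = 14.765 d.
Already past this cycle's full moon; the next is at 14.765 + 29.531 = 44.296 d, so 44.296 − 21.0 = 23.296 days.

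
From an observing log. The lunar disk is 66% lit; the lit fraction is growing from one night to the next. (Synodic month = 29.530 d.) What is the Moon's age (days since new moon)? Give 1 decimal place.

Invert f = (1 − cos θ)/2 to get cos θ = 1 − 2(0.66) = -0.320, hence θ₀ = arccos -0.320 = 108.7°.
The Moon is waxing (0°–180°), so θ = 108.7° directly.
That fraction of the synodic month is 108.7/360 × 29.530 d ≈ 8.91 d.

8.9 days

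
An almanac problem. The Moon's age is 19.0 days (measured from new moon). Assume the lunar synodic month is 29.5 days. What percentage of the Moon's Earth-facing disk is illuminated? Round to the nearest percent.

81%

Elongation θ = 360° × 19.0/29.5 ≈ 231.9°.
With cos θ = (-0.618), the lit fraction is (1 − (-0.618))/2 ≈ 0.809, so 81%.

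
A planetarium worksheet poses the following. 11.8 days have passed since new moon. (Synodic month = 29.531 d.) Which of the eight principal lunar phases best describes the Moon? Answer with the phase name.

waxing gibbous

θ ≈ 360° × 11.8/29.531 = 144°, which falls in the waxing gibbous sector.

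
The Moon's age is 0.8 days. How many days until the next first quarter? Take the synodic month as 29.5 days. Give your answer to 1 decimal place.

First quarter is 0.25 of the way through the cycle: age 0.25 × 29.5 = 7.375 d.
So 6.575 days remain (7.375 − 0.8).

6.6 days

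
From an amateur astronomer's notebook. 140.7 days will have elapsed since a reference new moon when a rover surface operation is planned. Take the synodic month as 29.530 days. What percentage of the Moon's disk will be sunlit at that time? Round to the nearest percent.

140.7/29.530 = 4.765 lunations, so 4 complete cycles and 22.58 d into the next.
Phase angle: θ = 360°·(22.58 d)/(29.530 d) = 275.3°.
With cos θ = 0.092, the lit fraction is (1 − 0.092)/2 ≈ 0.454, so 45%.

45%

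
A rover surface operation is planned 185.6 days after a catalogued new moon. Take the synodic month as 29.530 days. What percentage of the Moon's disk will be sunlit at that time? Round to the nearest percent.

Reduce mod P: 185.6 − 6×29.530 = 8.42 d into the current lunation.
The Moon has covered 8.42/29.530 of its cycle, so θ ≈ 360° × 8.42/29.530 = 102.6°.
cos 102.6° = (-0.219), so f = (1 − (-0.219))/2 = 0.609, so 61%.

61%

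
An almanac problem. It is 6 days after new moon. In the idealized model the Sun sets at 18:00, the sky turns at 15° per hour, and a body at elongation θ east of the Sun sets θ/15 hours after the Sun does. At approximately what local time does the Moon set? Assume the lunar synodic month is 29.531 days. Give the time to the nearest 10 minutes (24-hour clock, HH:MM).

Elongation θ = 360° × 6/29.531 ≈ 73.1°.
The Moon trails the Sun by θ/15 = 73.1/15 ≈ 4.88 hours.
18:00 + 4.876 h ≈ 22:53 → 22:50 to the nearest ten minutes.

22:50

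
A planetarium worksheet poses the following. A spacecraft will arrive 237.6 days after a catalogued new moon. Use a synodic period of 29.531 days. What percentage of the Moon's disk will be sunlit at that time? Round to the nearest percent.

237.6 d spans 8 complete synodic months (8 × 29.531 = 236.25 d) plus 1.35 d.
Elongation θ = 360° × 1.35/29.531 ≈ 16.5°.
Illuminated fraction = (1 − cos 16.5°)/2 = (1 − 0.959)/2 ≈ 0.021, so 2%.

2%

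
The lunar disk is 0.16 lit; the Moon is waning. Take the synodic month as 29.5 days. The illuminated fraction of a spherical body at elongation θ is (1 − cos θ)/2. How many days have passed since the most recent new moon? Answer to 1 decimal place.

Invert f = (1 − cos θ)/2 to get cos θ = 1 − 2(0.16) = 0.680, hence θ₀ = arccos 0.680 = 47.2°.
Since the Moon is past full (waning), take the reflex angle: θ = 360° − 47.2° = 312.8°.
That fraction of the synodic month is 312.8/360 × 29.5 d ≈ 25.64 d.

25.6 days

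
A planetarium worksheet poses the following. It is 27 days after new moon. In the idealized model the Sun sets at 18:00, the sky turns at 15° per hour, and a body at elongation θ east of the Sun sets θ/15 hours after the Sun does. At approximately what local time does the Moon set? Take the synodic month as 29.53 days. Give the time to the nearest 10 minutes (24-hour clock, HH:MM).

16:00

Elongation θ = 360° × 27/29.53 ≈ 329.2°.
At 15° of sky rotation per hour, 329.2° corresponds to a 21.94 h lag.
18:00 + 21.944 h ≈ 15:57 → 16:00 to the nearest ten minutes.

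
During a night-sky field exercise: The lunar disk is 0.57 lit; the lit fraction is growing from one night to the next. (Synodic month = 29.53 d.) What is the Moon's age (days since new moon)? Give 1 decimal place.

8.0 days

Invert f = (1 − cos θ)/2 to get cos θ = 1 − 2(0.57) = -0.140, hence θ₀ = arccos -0.140 = 98.0°.
Waxing ⇒ before full, so θ = 98.0°.
At 360°/29.53 d per day, 98.0° corresponds to 8.04 days.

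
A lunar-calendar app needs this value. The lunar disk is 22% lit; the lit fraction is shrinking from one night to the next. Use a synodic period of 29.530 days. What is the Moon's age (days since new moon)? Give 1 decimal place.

24.9 days

Invert f = (1 − cos θ)/2 to get cos θ = 1 − 2(0.22) = 0.560, hence θ₀ = arccos 0.560 = 55.9°.
Waning ⇒ past full, so θ = 360° − 55.9° = 304.1°.
At 360°/29.530 d per day, 304.1° corresponds to 24.94 days.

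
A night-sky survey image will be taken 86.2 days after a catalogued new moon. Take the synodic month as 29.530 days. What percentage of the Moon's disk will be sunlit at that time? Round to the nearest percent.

6%

Reduce mod P: 86.2 − 2×29.530 = 27.14 d into the current lunation.
Elongation θ = 360° × 27.14/29.530 ≈ 330.9°.
Illuminated fraction = (1 − cos 330.9°)/2 = (1 − 0.873)/2 ≈ 0.063, so 6%.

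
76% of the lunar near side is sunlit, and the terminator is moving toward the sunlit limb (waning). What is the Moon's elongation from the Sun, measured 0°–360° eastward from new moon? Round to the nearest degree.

239°

Invert f = (1 − cos θ)/2 to get cos θ = 1 − 2(0.76) = -0.520, hence θ₀ = arccos -0.520 = 121.3°.
A waning Moon lies in 180°–360°, so θ = 360° − 121.3° = 238.7°.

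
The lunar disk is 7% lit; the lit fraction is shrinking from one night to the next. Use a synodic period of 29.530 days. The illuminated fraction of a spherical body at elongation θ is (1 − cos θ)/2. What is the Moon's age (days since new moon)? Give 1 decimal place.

27.0 days

cos θ = 1 − 2f = 0.860, giving a principal value of 30.7°.
A waning Moon lies in 180°–360°, so θ = 360° − 30.7° = 329.3°.
Age = 29.530 × 329.3°/360° ≈ 27.01 days.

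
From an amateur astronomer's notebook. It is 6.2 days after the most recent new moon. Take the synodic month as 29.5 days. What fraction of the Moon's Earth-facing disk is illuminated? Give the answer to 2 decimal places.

0.38

Phase angle: θ = 360°·(6.2 d)/(29.5 d) = 75.7°.
With cos θ = 0.248, the lit fraction is (1 − 0.248)/2 ≈ 0.376.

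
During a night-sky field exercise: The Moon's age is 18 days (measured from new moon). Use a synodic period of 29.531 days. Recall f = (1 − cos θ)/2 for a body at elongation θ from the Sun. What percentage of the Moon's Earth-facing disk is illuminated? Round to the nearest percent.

Phase angle: θ = 360°·(18 d)/(29.531 d) = 219.4°.
cos 219.4° = (-0.772), so f = (1 − (-0.772))/2 = 0.886, so 89%.

89%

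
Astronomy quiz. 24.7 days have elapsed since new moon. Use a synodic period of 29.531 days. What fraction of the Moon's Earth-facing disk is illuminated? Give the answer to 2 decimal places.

0.24

Elongation θ = 360° × 24.7/29.531 ≈ 301.1°.
With cos θ = 0.517, the lit fraction is (1 − 0.517)/2 ≈ 0.242.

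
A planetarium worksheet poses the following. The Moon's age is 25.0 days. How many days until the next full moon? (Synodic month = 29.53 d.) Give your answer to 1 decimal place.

Full moon is 0.5 of the way through the cycle: age 0.5 × 29.53 = 14.765 d.
This lunation's full moon (14.765 d) has passed, so add one period: 44.295 − 25.0 = 19.295 days.

19.3 days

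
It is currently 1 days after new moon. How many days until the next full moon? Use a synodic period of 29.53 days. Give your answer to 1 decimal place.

Full moon is 0.5 of the way through the cycle: age 0.5 × 29.53 = 14.765 d.
So 13.765 days remain (14.765 − 1).

13.8 days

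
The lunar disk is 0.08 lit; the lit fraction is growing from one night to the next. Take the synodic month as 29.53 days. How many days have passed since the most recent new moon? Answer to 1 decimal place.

Invert f = (1 − cos θ)/2 to get cos θ = 1 − 2(0.08) = 0.840, hence θ₀ = arccos 0.840 = 32.9°.
The Moon is waxing (0°–180°), so θ = 32.9° directly.
Age = 29.53 × 32.9°/360° ≈ 2.70 days.

2.7 days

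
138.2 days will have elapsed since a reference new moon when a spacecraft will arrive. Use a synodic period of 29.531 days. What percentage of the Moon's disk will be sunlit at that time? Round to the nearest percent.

138.2/29.531 = 4.680 lunations, so 4 complete cycles and 20.08 d into the next.
The Moon has covered 20.08/29.531 of its cycle, so θ ≈ 360° × 20.08/29.531 = 244.7°.
cos 244.7° = (-0.427), so f = (1 − (-0.427))/2 = 0.713, so 71%.

71%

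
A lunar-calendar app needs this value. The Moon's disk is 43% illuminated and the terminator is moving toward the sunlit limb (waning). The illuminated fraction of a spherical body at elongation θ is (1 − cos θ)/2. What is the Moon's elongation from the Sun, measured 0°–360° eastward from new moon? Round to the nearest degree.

cos θ = 1 − 2f = 0.140, giving a principal value of 82.0°.
Waning ⇒ past full, so θ = 360° − 82.0° = 278.0°.

278°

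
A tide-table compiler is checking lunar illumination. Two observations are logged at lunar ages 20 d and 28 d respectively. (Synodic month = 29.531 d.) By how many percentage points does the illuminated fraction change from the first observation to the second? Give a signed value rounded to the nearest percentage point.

-69 percentage points

θ₁ = 360° × 20/29.531 = 243.8°, f₁ = (1 − cos θ₁)/2 = 0.721.
θ₂ = 360° × 28/29.531 = 341.3°, f₂ = (1 − cos θ₂)/2 = 0.026.
Change = f₂ − f₁ = -0.694 → -69 percentage points.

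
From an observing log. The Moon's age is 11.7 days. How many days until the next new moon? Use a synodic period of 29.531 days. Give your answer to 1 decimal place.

17.8 days

One full lunation from the last new moon is 29.531 d; remaining = 29.531 − 11.7 = 17.831 d.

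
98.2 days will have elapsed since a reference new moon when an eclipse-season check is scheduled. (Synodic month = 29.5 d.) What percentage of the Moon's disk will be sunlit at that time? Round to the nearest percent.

74%

98.2 d spans 3 complete synodic months (3 × 29.5 = 88.50 d) plus 9.70 d.
The Moon has covered 9.70/29.5 of its cycle, so θ ≈ 360° × 9.70/29.5 = 118.4°.
Illuminated fraction = (1 − cos 118.4°)/2 = (1 − (-0.475))/2 ≈ 0.738, so 74%.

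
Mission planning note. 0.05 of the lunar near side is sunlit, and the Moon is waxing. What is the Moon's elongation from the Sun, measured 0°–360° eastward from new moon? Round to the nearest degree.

cos θ = 1 − 2f = 0.900, giving a principal value of 25.8°.
The Moon is waxing (0°–180°), so θ = 25.8° directly.

26°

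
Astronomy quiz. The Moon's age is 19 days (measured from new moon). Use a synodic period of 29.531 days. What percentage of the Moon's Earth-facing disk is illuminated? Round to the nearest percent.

81%

The Moon has covered 19/29.531 of its cycle, so θ ≈ 360° × 19/29.531 = 231.6°.
Illuminated fraction = (1 − cos 231.6°)/2 = (1 − (-0.621))/2 ≈ 0.810, so 81%.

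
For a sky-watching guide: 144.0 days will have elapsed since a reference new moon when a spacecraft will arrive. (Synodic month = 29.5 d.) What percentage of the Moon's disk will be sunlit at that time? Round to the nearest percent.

13%

144.0 d spans 4 complete synodic months (4 × 29.5 = 118.00 d) plus 26.00 d.
Phase angle: θ = 360°·(26.00 d)/(29.5 d) = 317.3°.
With cos θ = 0.735, the lit fraction is (1 − 0.735)/2 ≈ 0.133, so 13%.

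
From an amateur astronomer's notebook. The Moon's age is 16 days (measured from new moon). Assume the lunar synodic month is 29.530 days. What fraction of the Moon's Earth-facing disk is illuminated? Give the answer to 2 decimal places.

0.98

Elongation θ = 360° × 16/29.530 ≈ 195.1°.
cos 195.1° = (-0.966), so f = (1 − (-0.966))/2 = 0.983.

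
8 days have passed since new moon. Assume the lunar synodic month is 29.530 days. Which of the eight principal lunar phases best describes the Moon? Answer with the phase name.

At 8/29.530 of the cycle, θ ≈ 98° — the first quarter range.

first quarter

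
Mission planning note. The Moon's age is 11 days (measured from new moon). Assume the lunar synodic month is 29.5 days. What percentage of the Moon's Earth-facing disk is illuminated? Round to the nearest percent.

85%

Elongation θ = 360° × 11/29.5 ≈ 134.2°.
With cos θ = (-0.698), the lit fraction is (1 − (-0.698))/2 ≈ 0.849, so 85%.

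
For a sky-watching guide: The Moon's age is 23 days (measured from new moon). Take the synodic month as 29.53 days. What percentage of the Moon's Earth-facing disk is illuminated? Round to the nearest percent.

Phase angle: θ = 360°·(23 d)/(29.53 d) = 280.4°.
With cos θ = 0.180, the lit fraction is (1 − 0.180)/2 ≈ 0.410, so 41%.

41%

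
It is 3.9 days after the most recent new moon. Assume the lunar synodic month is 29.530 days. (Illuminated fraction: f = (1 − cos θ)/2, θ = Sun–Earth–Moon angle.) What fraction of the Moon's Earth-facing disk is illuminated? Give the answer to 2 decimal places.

0.16

Elongation θ = 360° × 3.9/29.530 ≈ 47.5°.
cos 47.5° = 0.675, so f = (1 − 0.675)/2 = 0.162.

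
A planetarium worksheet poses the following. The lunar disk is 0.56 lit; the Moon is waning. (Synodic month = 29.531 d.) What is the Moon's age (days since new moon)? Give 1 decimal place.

cos θ = 1 − 2f = -0.120, giving a principal value of 96.9°.
Since the Moon is past full (waning), take the reflex angle: θ = 360° − 96.9° = 263.1°.
At 360°/29.531 d per day, 263.1° corresponds to 21.58 days.

21.6 days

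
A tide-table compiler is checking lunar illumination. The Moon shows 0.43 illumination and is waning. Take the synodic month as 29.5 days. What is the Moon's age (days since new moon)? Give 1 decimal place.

From f = (1 − cos θ)/2: cos θ = 1 − 2×0.43 = 0.140; arccos → 82.0°.
Since the Moon is past full (waning), take the reflex angle: θ = 360° − 82.0° = 278.0°.
That fraction of the synodic month is 278.0/360 × 29.5 d ≈ 22.78 d.

22.8 days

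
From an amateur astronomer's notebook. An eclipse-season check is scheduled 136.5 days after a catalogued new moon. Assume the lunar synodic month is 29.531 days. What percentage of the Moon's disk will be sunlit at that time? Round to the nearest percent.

86%

136.5 d spans 4 complete synodic months (4 × 29.531 = 118.12 d) plus 18.38 d.
The Moon has covered 18.38/29.531 of its cycle, so θ ≈ 360° × 18.38/29.531 = 224.0°.
With cos θ = (-0.719), the lit fraction is (1 − (-0.719))/2 ≈ 0.860, so 86%.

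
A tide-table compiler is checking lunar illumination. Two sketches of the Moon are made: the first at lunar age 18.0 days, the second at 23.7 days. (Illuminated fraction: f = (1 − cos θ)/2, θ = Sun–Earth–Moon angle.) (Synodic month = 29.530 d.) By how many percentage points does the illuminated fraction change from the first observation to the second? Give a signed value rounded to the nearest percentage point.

-55 pp

First observation: θ = 360°·18.0/29.530 = 219.4°, so f = 0.886.
Second observation: θ = 288.9°, f = 0.338.
Δf = 0.338 − 0.886 = -0.548, i.e. -55 pp.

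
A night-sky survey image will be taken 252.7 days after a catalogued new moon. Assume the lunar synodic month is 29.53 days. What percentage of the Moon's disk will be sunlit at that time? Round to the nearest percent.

97%

252.7 d spans 8 complete synodic months (8 × 29.53 = 236.24 d) plus 16.46 d.
Elongation θ = 360° × 16.46/29.53 ≈ 200.7°.
cos 200.7° = (-0.936), so f = (1 − (-0.936))/2 = 0.968, so 97%.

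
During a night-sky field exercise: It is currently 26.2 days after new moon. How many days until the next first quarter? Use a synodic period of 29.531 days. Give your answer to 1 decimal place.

10.7 days

First quarter occurs at elongation 90°, i.e. at age 29.531 × 90/360 = 7.383 d.
Already past this cycle's first quarter; the next is at 7.383 + 29.531 = 36.914 d, so 36.914 − 26.2 = 10.714 days.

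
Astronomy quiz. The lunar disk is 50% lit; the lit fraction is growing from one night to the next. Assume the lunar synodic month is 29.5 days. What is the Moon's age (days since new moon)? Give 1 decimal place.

From f = (1 − cos θ)/2: cos θ = 1 − 2×0.50 = 0.000; arccos → 90.0°.
Before full moon the principal value applies: θ = 90.0°.
That fraction of the synodic month is 90.0/360 × 29.5 d ≈ 7.38 d.

7.4 days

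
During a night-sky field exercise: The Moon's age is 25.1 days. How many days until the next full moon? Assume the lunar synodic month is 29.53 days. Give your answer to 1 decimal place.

Full moon occurs at elongation 180°, i.e. at age 29.53 × 180/360 = 14.765 d.
Already past this cycle's full moon; the next is at 14.765 + 29.53 = 44.295 d, so 44.295 − 25.1 = 19.195 days.

19.2 days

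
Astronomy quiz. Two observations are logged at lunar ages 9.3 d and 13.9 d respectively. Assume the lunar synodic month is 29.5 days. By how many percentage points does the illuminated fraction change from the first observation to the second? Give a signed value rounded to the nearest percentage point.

First observation: θ = 360°·9.3/29.5 = 113.5°, so f = 0.699.
Second observation: θ = 169.6°, f = 0.992.
Δf = 0.992 − 0.699 = +0.293, i.e. +29 pp.

+29 pp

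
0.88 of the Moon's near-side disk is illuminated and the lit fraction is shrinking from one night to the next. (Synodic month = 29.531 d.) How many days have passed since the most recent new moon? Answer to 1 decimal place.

18.1 days

cos θ = 1 − 2f = -0.760, giving a principal value of 139.5°.
Since the Moon is past full (waning), take the reflex angle: θ = 360° − 139.5° = 220.5°.
That fraction of the synodic month is 220.5/360 × 29.531 d ≈ 18.09 d.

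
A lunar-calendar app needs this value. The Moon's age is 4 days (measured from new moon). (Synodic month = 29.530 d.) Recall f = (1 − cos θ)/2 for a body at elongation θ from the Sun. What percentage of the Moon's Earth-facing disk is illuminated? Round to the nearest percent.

The Moon has covered 4/29.530 of its cycle, so θ ≈ 360° × 4/29.530 = 48.8°.
Illuminated fraction = (1 − cos 48.8°)/2 = (1 − 0.659)/2 ≈ 0.170, so 17%.

17%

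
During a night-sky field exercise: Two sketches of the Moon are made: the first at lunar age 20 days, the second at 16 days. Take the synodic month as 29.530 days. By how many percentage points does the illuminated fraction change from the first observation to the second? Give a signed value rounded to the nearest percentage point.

θ₁ = 360° × 20/29.530 = 243.8°, f₁ = (1 − cos θ₁)/2 = 0.721.
θ₂ = 360° × 16/29.530 = 195.1°, f₂ = (1 − cos θ₂)/2 = 0.983.
Change = f₂ − f₁ = +0.262 → +26 percentage points.

+26 percentage points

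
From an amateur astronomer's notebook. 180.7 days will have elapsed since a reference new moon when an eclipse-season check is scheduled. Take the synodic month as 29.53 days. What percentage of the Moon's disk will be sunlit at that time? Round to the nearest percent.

180.7 d spans 6 complete synodic months (6 × 29.53 = 177.18 d) plus 3.52 d.
Phase angle: θ = 360°·(3.52 d)/(29.53 d) = 42.9°.
cos 42.9° = 0.732, so f = (1 − 0.732)/2 = 0.134, so 13%.

13%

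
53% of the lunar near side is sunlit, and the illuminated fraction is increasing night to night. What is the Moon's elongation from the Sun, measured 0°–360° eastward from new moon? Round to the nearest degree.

93°

From f = (1 − cos θ)/2: cos θ = 1 − 2×0.53 = -0.060; arccos → 93.4°.
The Moon is waxing (0°–180°), so θ = 93.4° directly.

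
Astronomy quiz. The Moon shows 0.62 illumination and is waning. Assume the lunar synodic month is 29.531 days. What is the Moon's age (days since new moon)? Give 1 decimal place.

cos θ = 1 − 2f = -0.240, giving a principal value of 103.9°.
A waning Moon lies in 180°–360°, so θ = 360° − 103.9° = 256.1°.
At 360°/29.531 d per day, 256.1° corresponds to 21.01 days.

21.0 days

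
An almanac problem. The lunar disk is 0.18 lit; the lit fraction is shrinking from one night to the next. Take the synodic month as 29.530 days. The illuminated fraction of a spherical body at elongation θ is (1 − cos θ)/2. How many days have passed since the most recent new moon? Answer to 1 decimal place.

From f = (1 − cos θ)/2: cos θ = 1 − 2×0.18 = 0.640; arccos → 50.2°.
Since the Moon is past full (waning), take the reflex angle: θ = 360° − 50.2° = 309.8°.
Age = 29.530 × 309.8°/360° ≈ 25.41 days.

25.4 days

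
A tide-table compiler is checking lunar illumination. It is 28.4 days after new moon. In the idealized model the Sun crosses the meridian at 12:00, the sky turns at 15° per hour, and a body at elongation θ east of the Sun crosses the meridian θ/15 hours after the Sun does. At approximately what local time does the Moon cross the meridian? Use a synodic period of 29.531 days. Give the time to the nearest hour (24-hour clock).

The Moon has covered 28.4/29.531 of its cycle, so θ ≈ 360° × 28.4/29.531 = 346.2°.
At 15° of sky rotation per hour, 346.2° corresponds to a 23.08 h lag.
12:00 + 23.08 h ≈ 11:05 → 11:00 to the nearest hour.

11:00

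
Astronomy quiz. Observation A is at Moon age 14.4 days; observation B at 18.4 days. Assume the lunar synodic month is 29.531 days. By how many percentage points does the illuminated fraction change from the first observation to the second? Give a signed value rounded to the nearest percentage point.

-14 percentage points

θ₁ = 360° × 14.4/29.531 = 175.5°, f₁ = (1 − cos θ₁)/2 = 0.998.
θ₂ = 360° × 18.4/29.531 = 224.3°, f₂ = (1 − cos θ₂)/2 = 0.858.
Change = f₂ − f₁ = -0.141 → -14 percentage points.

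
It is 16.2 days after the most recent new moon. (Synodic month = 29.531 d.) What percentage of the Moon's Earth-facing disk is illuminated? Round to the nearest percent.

The Moon has covered 16.2/29.531 of its cycle, so θ ≈ 360° × 16.2/29.531 = 197.5°.
cos 197.5° = (-0.954), so f = (1 − (-0.954))/2 = 0.977, so 98%.

98%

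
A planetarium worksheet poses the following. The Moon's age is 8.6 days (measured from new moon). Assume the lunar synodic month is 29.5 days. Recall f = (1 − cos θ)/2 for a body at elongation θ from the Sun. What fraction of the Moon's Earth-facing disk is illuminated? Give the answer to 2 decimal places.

The Moon has covered 8.6/29.5 of its cycle, so θ ≈ 360° × 8.6/29.5 = 104.9°.
Illuminated fraction = (1 − cos 104.9°)/2 = (1 − (-0.258))/2 ≈ 0.629.

0.63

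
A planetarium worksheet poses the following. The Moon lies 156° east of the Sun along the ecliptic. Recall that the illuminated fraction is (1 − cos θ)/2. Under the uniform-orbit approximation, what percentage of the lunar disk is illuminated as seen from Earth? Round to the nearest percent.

96%

cos 156° = (-0.914), so f = (1 − (-0.914))/2 = 0.957, i.e. 96%.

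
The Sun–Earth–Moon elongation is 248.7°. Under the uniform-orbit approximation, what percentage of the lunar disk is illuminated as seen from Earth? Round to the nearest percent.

68%

Half-versine of 248.7°: (1 − (-0.363))/2 = 0.682, i.e. 68%.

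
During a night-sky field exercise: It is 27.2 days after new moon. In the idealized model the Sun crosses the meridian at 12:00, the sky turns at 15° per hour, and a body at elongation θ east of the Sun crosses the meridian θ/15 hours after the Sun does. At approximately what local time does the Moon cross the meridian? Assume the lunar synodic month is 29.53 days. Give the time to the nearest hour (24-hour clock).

10:00

The Moon has covered 27.2/29.53 of its cycle, so θ ≈ 360° × 27.2/29.53 = 331.6°.
The Moon trails the Sun by θ/15 = 331.6/15 ≈ 22.11 hours.
12:00 + 22.11 h ≈ 10:06 → 10:00 to the nearest hour.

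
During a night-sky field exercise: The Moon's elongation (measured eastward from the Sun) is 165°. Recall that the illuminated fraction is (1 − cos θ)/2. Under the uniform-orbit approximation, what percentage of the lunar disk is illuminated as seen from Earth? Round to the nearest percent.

Half-versine of 165°: (1 − (-0.966))/2 = 0.983, i.e. 98%.

98%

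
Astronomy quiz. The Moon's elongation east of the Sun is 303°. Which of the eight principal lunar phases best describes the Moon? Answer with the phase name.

waning crescent

303° lies in the waning crescent sector of the 8-phase cycle.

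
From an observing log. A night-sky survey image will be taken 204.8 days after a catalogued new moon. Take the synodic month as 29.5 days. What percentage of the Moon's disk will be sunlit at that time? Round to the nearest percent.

204.8 d spans 6 complete synodic months (6 × 29.5 = 177.00 d) plus 27.80 d.
Elongation θ = 360° × 27.80/29.5 ≈ 339.3°.
With cos θ = 0.935, the lit fraction is (1 − 0.935)/2 ≈ 0.032, so 3%.

3%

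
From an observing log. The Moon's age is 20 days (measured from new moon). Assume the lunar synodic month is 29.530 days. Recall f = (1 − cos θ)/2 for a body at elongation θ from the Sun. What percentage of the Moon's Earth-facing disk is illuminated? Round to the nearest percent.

The Moon has covered 20/29.530 of its cycle, so θ ≈ 360° × 20/29.530 = 243.8°.
Illuminated fraction = (1 − cos 243.8°)/2 = (1 − (-0.441))/2 ≈ 0.721, so 72%.

72%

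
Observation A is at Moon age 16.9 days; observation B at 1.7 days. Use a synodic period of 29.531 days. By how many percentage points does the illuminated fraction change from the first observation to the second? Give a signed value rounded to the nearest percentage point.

-92 pp

First observation: θ = 360°·16.9/29.531 = 206.0°, so f = 0.949.
Second observation: θ = 20.7°, f = 0.032.
Δf = 0.032 − 0.949 = -0.917, i.e. -92 pp.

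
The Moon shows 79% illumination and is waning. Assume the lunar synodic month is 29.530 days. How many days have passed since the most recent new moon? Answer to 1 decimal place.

Invert f = (1 − cos θ)/2 to get cos θ = 1 − 2(0.79) = -0.580, hence θ₀ = arccos -0.580 = 125.5°.
Since the Moon is past full (waning), take the reflex angle: θ = 360° − 125.5° = 234.5°.
At 360°/29.530 d per day, 234.5° corresponds to 19.24 days.

19.2 days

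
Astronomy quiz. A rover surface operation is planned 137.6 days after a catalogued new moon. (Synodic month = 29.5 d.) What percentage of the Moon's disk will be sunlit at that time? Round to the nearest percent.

76%

137.6/29.5 = 4.664 lunations, so 4 complete cycles and 19.60 d into the next.
The Moon has covered 19.60/29.5 of its cycle, so θ ≈ 360° × 19.60/29.5 = 239.2°.
cos 239.2° = (-0.512), so f = (1 − (-0.512))/2 = 0.756, so 76%.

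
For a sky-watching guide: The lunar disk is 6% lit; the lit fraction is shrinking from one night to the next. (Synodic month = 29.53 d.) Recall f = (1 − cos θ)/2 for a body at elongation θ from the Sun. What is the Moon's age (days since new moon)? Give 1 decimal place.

cos θ = 1 − 2f = 0.880, giving a principal value of 28.4°.
Since the Moon is past full (waning), take the reflex angle: θ = 360° − 28.4° = 331.6°.
That fraction of the synodic month is 331.6/360 × 29.53 d ≈ 27.20 d.

27.2 days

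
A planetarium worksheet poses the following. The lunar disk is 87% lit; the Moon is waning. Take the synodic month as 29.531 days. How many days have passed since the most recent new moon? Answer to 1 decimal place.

18.2 days

From f = (1 − cos θ)/2: cos θ = 1 − 2×0.87 = -0.740; arccos → 137.7°.
A waning Moon lies in 180°–360°, so θ = 360° − 137.7° = 222.3°.
That fraction of the synodic month is 222.3/360 × 29.531 d ≈ 18.23 d.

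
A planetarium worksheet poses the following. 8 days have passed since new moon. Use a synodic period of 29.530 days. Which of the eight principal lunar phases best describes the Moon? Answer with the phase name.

θ ≈ 360° × 8/29.530 = 98°, which falls in the first quarter sector.

first quarter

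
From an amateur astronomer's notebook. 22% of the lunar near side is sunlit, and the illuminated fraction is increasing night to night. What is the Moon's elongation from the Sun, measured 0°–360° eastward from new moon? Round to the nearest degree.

From f = (1 − cos θ)/2: cos θ = 1 − 2×0.22 = 0.560; arccos → 55.9°.
Waxing ⇒ before full, so θ = 55.9°.

56°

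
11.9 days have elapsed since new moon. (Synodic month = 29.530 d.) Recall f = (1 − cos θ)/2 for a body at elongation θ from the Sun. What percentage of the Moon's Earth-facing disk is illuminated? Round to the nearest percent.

Phase angle: θ = 360°·(11.9 d)/(29.530 d) = 145.1°.
Illuminated fraction = (1 − cos 145.1°)/2 = (1 − (-0.820))/2 ≈ 0.910, so 91%.

91%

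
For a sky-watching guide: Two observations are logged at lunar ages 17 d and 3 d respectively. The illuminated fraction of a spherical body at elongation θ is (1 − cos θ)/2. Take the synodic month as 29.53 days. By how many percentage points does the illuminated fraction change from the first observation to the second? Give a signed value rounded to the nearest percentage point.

-85 pp

First observation: θ = 360°·17/29.53 = 207.2°, so f = 0.945.
Second observation: θ = 36.6°, f = 0.098.
Δf = 0.098 − 0.945 = -0.846, i.e. -85 pp.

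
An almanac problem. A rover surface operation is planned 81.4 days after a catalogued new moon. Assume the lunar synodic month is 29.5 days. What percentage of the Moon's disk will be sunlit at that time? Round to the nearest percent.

47%

81.4 d spans 2 complete synodic months (2 × 29.5 = 59.00 d) plus 22.40 d.
Elongation θ = 360° × 22.40/29.5 ≈ 273.4°.
cos 273.4° = 0.059, so f = (1 − 0.059)/2 = 0.471, so 47%.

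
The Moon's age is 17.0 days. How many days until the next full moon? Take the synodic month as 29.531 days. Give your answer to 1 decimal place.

Full moon occurs at elongation 180°, i.e. at age 29.531 × 180/360 = 14.765 d.
This lunation's full moon (14.765 d) has passed, so add one period: 44.296 − 17.0 = 27.296 days.

27.3 days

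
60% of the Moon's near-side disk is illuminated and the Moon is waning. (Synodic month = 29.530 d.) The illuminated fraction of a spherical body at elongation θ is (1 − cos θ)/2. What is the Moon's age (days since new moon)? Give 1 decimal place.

21.2 days

Invert f = (1 − cos θ)/2 to get cos θ = 1 − 2(0.60) = -0.200, hence θ₀ = arccos -0.200 = 101.5°.
Waning ⇒ past full, so θ = 360° − 101.5° = 258.5°.
Age = 29.530 × 258.5°/360° ≈ 21.20 days.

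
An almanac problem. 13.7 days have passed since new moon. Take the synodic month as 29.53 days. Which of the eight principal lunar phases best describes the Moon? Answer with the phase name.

full moon

At 13.7/29.53 of the cycle, θ ≈ 167° — the full moon range.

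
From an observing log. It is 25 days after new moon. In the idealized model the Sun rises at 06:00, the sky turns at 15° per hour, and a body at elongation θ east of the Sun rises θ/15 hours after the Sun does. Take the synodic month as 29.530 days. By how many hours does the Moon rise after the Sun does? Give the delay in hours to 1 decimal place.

Elongation θ = 360° × 25/29.530 ≈ 304.8°.
Delay after the Sun = 304.8° / (15°/h) ≈ 20.32 h.
So the Moon rises 20.32 h after the Sun.

20.3 h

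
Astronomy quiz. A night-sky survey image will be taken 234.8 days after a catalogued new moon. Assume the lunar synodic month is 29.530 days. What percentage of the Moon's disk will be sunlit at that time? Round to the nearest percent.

Reduce mod P: 234.8 − 7×29.530 = 28.09 d into the current lunation.
Phase angle: θ = 360°·(28.09 d)/(29.530 d) = 342.4°.
With cos θ = 0.953, the lit fraction is (1 − 0.953)/2 ≈ 0.023, so 2%.

2%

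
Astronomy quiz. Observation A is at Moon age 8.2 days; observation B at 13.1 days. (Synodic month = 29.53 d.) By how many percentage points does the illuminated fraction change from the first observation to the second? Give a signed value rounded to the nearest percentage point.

+38 percentage points

θ₁ = 360° × 8.2/29.53 = 100.0°, f₁ = (1 − cos θ₁)/2 = 0.587.
θ₂ = 360° × 13.1/29.53 = 159.7°, f₂ = (1 − cos θ₂)/2 = 0.969.
Change = f₂ − f₁ = +0.382 → +38 percentage points.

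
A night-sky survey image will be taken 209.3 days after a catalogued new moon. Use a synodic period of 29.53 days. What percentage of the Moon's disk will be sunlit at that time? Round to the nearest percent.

7%

Reduce mod P: 209.3 − 7×29.53 = 2.59 d into the current lunation.
The Moon has covered 2.59/29.53 of its cycle, so θ ≈ 360° × 2.59/29.53 = 31.6°.
cos 31.6° = 0.852, so f = (1 − 0.852)/2 = 0.074, so 7%.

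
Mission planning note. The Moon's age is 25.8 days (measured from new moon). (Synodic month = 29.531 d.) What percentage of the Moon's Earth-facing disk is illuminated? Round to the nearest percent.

15%

The Moon has covered 25.8/29.531 of its cycle, so θ ≈ 360° × 25.8/29.531 = 314.5°.
Illuminated fraction = (1 − cos 314.5°)/2 = (1 − 0.701)/2 ≈ 0.149, so 15%.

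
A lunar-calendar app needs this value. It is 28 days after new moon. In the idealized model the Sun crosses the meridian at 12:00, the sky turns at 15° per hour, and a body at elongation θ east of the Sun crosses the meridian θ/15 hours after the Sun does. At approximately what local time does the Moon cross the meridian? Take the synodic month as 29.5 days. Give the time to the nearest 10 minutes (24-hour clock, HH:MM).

The Moon has covered 28/29.5 of its cycle, so θ ≈ 360° × 28/29.5 = 341.7°.
The Moon trails the Sun by θ/15 = 341.7/15 ≈ 22.78 hours.
12:00 + 22.780 h ≈ 10:47 → 10:50 to the nearest ten minutes.

10:50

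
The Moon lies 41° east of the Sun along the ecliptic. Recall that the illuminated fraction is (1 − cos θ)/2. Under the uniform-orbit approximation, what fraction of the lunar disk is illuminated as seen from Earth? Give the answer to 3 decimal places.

0.123

Half-versine of 41°: (1 − 0.755)/2 = 0.123.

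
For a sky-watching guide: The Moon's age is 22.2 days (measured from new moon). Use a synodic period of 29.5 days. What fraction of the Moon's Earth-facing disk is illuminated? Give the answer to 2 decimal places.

0.49

Elongation θ = 360° × 22.2/29.5 ≈ 270.9°.
Illuminated fraction = (1 − cos 270.9°)/2 = (1 − 0.016)/2 ≈ 0.492.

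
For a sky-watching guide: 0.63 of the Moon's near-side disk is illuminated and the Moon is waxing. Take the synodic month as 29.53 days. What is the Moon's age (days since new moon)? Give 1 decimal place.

Invert f = (1 − cos θ)/2 to get cos θ = 1 − 2(0.63) = -0.260, hence θ₀ = arccos -0.260 = 105.1°.
Waxing ⇒ before full, so θ = 105.1°.
Age = 29.53 × 105.1°/360° ≈ 8.62 days.

8.6 days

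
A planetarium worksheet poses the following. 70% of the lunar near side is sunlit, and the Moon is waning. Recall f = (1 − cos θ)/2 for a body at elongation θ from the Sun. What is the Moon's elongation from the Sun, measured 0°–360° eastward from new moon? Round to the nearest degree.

cos θ = 1 − 2f = -0.400, giving a principal value of 113.6°.
Since the Moon is past full (waning), take the reflex angle: θ = 360° − 113.6° = 246.4°.

246°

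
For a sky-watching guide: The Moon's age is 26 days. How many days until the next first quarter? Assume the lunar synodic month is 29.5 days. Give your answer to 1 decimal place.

First quarter is 0.25 of the way through the cycle: age 0.25 × 29.5 = 7.375 d.
This lunation's first quarter (7.375 d) has passed, so add one period: 36.875 − 26 = 10.875 days.

10.9 days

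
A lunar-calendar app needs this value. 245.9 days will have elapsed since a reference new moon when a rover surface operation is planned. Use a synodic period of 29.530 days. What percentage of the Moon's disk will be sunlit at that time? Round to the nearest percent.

73%

245.9 d spans 8 complete synodic months (8 × 29.530 = 236.24 d) plus 9.66 d.
Phase angle: θ = 360°·(9.66 d)/(29.530 d) = 117.8°.
cos 117.8° = (-0.466), so f = (1 − (-0.466))/2 = 0.733, so 73%.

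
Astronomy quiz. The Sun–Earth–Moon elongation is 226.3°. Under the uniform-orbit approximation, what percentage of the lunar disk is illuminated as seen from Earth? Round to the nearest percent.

85%

cos 226.3° = (-0.691), so f = (1 − (-0.691))/2 = 0.845, i.e. 85%.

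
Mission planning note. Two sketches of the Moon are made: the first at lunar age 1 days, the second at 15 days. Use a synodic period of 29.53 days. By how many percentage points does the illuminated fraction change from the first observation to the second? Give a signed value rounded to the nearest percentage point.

First observation: θ = 360°·1/29.53 = 12.2°, so f = 0.011.
Second observation: θ = 182.9°, f = 0.999.
Δf = 0.999 − 0.011 = +0.988, i.e. +99 pp.

+99 pp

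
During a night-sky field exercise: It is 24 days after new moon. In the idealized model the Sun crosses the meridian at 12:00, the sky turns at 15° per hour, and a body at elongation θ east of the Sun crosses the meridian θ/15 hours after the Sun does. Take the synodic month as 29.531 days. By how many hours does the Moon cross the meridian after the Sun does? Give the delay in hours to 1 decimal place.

19.5 h

Elongation θ = 360° × 24/29.531 ≈ 292.6°.
Delay after the Sun = 292.6° / (15°/h) ≈ 19.50 h.
So the Moon crosses the meridian 19.50 h after the Sun.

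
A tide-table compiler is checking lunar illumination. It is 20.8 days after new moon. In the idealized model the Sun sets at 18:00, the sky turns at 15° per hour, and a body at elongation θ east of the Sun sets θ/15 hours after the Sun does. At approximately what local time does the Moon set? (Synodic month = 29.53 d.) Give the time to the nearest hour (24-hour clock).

11:00

The Moon has covered 20.8/29.53 of its cycle, so θ ≈ 360° × 20.8/29.53 = 253.6°.
The Moon trails the Sun by θ/15 = 253.6/15 ≈ 16.90 hours.
18:00 + 16.90 h ≈ 10:54 → 11:00 to the nearest hour.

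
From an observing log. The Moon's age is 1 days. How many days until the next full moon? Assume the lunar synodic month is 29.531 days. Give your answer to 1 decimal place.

13.8 days

Full moon occurs at elongation 180°, i.e. at age 29.531 × 180/360 = 14.765 d.
That is 14.765 − 1 = 13.765 days ahead.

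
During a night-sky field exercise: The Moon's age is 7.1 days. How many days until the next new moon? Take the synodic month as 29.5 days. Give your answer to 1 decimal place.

22.4 days

One full lunation from the last new moon is 29.5 d; remaining = 29.5 − 7.1 = 22.400 d.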